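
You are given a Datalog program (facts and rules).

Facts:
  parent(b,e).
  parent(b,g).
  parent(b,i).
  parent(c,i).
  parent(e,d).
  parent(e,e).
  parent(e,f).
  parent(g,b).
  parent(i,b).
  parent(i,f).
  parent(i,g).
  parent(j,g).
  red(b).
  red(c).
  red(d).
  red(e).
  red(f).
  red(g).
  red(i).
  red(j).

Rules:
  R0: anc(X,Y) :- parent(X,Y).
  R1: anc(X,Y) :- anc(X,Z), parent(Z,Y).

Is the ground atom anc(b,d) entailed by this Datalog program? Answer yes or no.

yes

round 1: derive anc(b,e) via R0 from parent(b,e)
round 1: derive anc(b,g) via R0 from parent(b,g)
round 1: derive anc(b,i) via R0 from parent(b,i)
round 1: derive anc(c,i) via R0 from parent(c,i)
round 1: derive anc(e,d) via R0 from parent(e,d)
round 1: derive anc(e,e) via R0 from parent(e,e)
round 1: derive anc(e,f) via R0 from parent(e,f)
round 1: derive anc(g,b) via R0 from parent(g,b)
round 1: derive anc(i,b) via R0 from parent(i,b)
round 1: derive anc(i,f) via R0 from parent(i,f)
round 1: derive anc(i,g) via R0 from parent(i,g)
round 1: derive anc(j,g) via R0 from parent(j,g)
round 2: derive anc(b,b) via R1 from anc(b,g), parent(g,b)
round 2: derive anc(b,d) via R1 from anc(b,e), parent(e,d)
round 2: derive anc(b,f) via R1 from anc(b,e), parent(e,f)
round 2: derive anc(c,b) via R1 from anc(c,i), parent(i,b)
round 2: derive anc(c,f) via R1 from anc(c,i), parent(i,f)
round 2: derive anc(c,g) via R1 from anc(c,i), parent(i,g)
round 2: derive anc(g,e) via R1 from anc(g,b), parent(b,e)
round 2: derive anc(g,g) via R1 from anc(g,b), parent(b,g)
round 2: derive anc(g,i) via R1 from anc(g,b), parent(b,i)
round 2: derive anc(i,e) via R1 from anc(i,b), parent(b,e)
round 2: derive anc(i,i) via R1 from anc(i,b), parent(b,i)
round 2: derive anc(j,b) via R1 from anc(j,g), parent(g,b)
round 3: derive anc(c,e) via R1 from anc(c,b), parent(b,e)
round 3: derive anc(g,d) via R1 from anc(g,e), parent(e,d)
round 3: derive anc(g,f) via R1 from anc(g,e), parent(e,f)
round 3: derive anc(i,d) via R1 from anc(i,e), parent(e,d)
round 3: derive anc(j,e) via R1 from anc(j,b), parent(b,e)
round 3: derive anc(j,i) via R1 from anc(j,b), parent(b,i)
round 4: derive anc(c,d) via R1 from anc(c,e), parent(e,d)
round 4: derive anc(j,d) via R1 from anc(j,e), parent(e,d)
round 4: derive anc(j,f) via R1 from anc(j,e), parent(e,f)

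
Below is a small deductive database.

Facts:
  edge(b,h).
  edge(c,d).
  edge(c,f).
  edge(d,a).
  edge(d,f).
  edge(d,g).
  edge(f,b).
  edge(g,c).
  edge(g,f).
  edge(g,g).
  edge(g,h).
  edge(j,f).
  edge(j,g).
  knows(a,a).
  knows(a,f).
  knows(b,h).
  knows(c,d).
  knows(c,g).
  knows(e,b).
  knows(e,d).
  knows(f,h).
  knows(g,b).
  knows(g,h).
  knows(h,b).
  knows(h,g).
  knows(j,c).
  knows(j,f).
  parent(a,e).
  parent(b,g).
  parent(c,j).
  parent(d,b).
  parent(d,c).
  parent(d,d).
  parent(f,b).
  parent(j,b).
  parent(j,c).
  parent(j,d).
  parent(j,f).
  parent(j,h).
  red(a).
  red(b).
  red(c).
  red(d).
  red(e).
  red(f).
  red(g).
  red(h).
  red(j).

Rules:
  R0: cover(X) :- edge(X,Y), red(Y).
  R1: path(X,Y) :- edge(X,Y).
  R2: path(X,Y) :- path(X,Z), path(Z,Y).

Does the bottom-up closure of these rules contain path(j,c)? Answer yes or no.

round 1: derive path(b,h) via R1 from edge(b,h)
round 1: derive path(c,d) via R1 from edge(c,d)
round 1: derive path(c,f) via R1 from edge(c,f)
round 1: derive path(d,a) via R1 from edge(d,a)
round 1: derive path(d,f) via R1 from edge(d,f)
round 1: derive path(d,g) via R1 from edge(d,g)
round 1: derive path(f,b) via R1 from edge(f,b)
round 1: derive path(g,c) via R1 from edge(g,c)
round 1: derive path(g,f) via R1 from edge(g,f)
round 1: derive path(g,g) via R1 from edge(g,g)
round 1: derive path(g,h) via R1 from edge(g,h)
round 1: derive path(j,f) via R1 from edge(j,f)
round 1: derive path(j,g) via R1 from edge(j,g)
round 2: derive path(c,a) via R2 from path(c,d), path(d,a)
round 2: derive path(c,b) via R2 from path(c,f), path(f,b)
round 2: derive path(c,g) via R2 from path(c,d), path(d,g)
round 2: derive path(d,b) via R2 from path(d,f), path(f,b)
round 2: derive path(d,c) via R2 from path(d,g), path(g,c)
round 2: derive path(d,h) via R2 from path(d,g), path(g,h)
round 2: derive path(f,h) via R2 from path(f,b), path(b,h)
round 2: derive path(g,b) via R2 from path(g,f), path(f,b)
round 2: derive path(g,d) via R2 from path(g,c), path(c,d)
round 2: derive path(j,b) via R2 from path(j,f), path(f,b)
round 2: derive path(j,c) via R2 from path(j,g), path(g,c)
round 2: derive path(j,h) via R2 from path(j,g), path(g,h)
round 3: derive path(c,c) via R2 from path(c,d), path(d,c)
round 3: derive path(c,h) via R2 from path(c,b), path(b,h)
round 3: derive path(d,d) via R2 from path(d,c), path(c,d)
round 3: derive path(g,a) via R2 from path(g,c), path(c,a)
round 3: derive path(j,a) via R2 from path(j,c), path(c,a)
round 3: derive path(j,d) via R2 from path(j,c), path(c,d)

yes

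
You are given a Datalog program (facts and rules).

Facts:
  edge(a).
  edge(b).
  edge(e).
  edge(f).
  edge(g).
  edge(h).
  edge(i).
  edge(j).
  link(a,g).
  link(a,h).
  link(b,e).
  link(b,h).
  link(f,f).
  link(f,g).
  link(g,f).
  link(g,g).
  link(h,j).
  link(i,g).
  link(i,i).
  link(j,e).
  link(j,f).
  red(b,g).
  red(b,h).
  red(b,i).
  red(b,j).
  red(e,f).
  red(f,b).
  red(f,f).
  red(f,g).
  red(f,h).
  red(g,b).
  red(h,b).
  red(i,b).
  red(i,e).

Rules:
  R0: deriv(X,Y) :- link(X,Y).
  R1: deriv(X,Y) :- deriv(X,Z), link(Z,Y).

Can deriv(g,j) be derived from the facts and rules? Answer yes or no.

round 1: derive deriv(a,g) via R0 from link(a,g)
round 1: derive deriv(a,h) via R0 from link(a,h)
round 1: derive deriv(b,e) via R0 from link(b,e)
round 1: derive deriv(b,h) via R0 from link(b,h)
round 1: derive deriv(f,f) via R0 from link(f,f)
round 1: derive deriv(f,g) via R0 from link(f,g)
round 1: derive deriv(g,f) via R0 from link(g,f)
round 1: derive deriv(g,g) via R0 from link(g,g)
round 1: derive deriv(h,j) via R0 from link(h,j)
round 1: derive deriv(i,g) via R0 from link(i,g)
round 1: derive deriv(i,i) via R0 from link(i,i)
round 1: derive deriv(j,e) via R0 from link(j,e)
round 1: derive deriv(j,f) via R0 from link(j,f)
round 2: derive deriv(a,f) via R1 from deriv(a,g), link(g,f)
round 2: derive deriv(a,j) via R1 from deriv(a,h), link(h,j)
round 2: derive deriv(b,j) via R1 from deriv(b,h), link(h,j)
round 2: derive deriv(h,e) via R1 from deriv(h,j), link(j,e)
round 2: derive deriv(h,f) via R1 from deriv(h,j), link(j,f)
round 2: derive deriv(i,f) via R1 from deriv(i,g), link(g,f)
round 2: derive deriv(j,g) via R1 from deriv(j,f), link(f,g)
round 3: derive deriv(a,e) via R1 from deriv(a,j), link(j,e)
round 3: derive deriv(b,f) via R1 from deriv(b,j), link(j,f)
round 3: derive deriv(h,g) via R1 from deriv(h,f), link(f,g)
round 4: derive deriv(b,g) via R1 from deriv(b,f), link(f,g)

no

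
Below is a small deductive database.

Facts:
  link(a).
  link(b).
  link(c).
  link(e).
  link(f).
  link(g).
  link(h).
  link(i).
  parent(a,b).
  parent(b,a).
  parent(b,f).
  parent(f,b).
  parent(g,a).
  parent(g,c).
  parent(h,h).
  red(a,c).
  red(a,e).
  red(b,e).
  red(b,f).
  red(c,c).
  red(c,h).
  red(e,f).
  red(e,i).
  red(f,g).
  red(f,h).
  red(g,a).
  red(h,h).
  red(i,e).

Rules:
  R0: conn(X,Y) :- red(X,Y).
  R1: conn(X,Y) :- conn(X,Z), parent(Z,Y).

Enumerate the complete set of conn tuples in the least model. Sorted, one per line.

round 1: derive conn(a,c) via R0 from red(a,c)
round 1: derive conn(a,e) via R0 from red(a,e)
round 1: derive conn(b,e) via R0 from red(b,e)
round 1: derive conn(b,f) via R0 from red(b,f)
round 1: derive conn(c,c) via R0 from red(c,c)
round 1: derive conn(c,h) via R0 from red(c,h)
round 1: derive conn(e,f) via R0 from red(e,f)
round 1: derive conn(e,i) via R0 from red(e,i)
round 1: derive conn(f,g) via R0 from red(f,g)
round 1: derive conn(f,h) via R0 from red(f,h)
round 1: derive conn(g,a) via R0 from red(g,a)
round 1: derive conn(h,h) via R0 from red(h,h)
round 1: derive conn(i,e) via R0 from red(i,e)
round 2: derive conn(b,b) via R1 from conn(b,f), parent(f,b)
round 2: derive conn(e,b) via R1 from conn(e,f), parent(f,b)
round 2: derive conn(f,a) via R1 from conn(f,g), parent(g,a)
round 2: derive conn(f,c) via R1 from conn(f,g), parent(g,c)
round 2: derive conn(g,b) via R1 from conn(g,a), parent(a,b)
round 3: derive conn(b,a) via R1 from conn(b,b), parent(b,a)
round 3: derive conn(e,a) via R1 from conn(e,b), parent(b,a)
round 3: derive conn(f,b) via R1 from conn(f,a), parent(a,b)
round 3: derive conn(g,f) via R1 from conn(g,b), parent(b,f)
round 4: derive conn(f,f) via R1 from conn(f,b), parent(b,f)

conn(a,c)
conn(a,e)
conn(b,a)
conn(b,b)
conn(b,e)
conn(b,f)
conn(c,c)
conn(c,h)
conn(e,a)
conn(e,b)
conn(e,f)
conn(e,i)
conn(f,a)
conn(f,b)
conn(f,c)
conn(f,f)
conn(f,g)
conn(f,h)
conn(g,a)
conn(g,b)
conn(g,f)
conn(h,h)
conn(i,e)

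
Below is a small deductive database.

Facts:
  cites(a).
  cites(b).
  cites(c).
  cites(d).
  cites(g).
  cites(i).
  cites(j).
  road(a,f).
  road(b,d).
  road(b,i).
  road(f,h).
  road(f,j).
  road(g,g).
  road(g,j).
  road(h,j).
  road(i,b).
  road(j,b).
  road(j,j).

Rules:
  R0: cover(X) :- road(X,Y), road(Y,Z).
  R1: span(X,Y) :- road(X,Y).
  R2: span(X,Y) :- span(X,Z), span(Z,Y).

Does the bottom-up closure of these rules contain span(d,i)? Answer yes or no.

round 1: derive span(a,f) via R1 from road(a,f)
round 1: derive span(b,d) via R1 from road(b,d)
round 1: derive span(b,i) via R1 from road(b,i)
round 1: derive span(f,h) via R1 from road(f,h)
round 1: derive span(f,j) via R1 from road(f,j)
round 1: derive span(g,g) via R1 from road(g,g)
round 1: derive span(g,j) via R1 from road(g,j)
round 1: derive span(h,j) via R1 from road(h,j)
round 1: derive span(i,b) via R1 from road(i,b)
round 1: derive span(j,b) via R1 from road(j,b)
round 1: derive span(j,j) via R1 from road(j,j)
round 2: derive span(a,h) via R2 from span(a,f), span(f,h)
round 2: derive span(a,j) via R2 from span(a,f), span(f,j)
round 2: derive span(b,b) via R2 from span(b,i), span(i,b)
round 2: derive span(f,b) via R2 from span(f,j), span(j,b)
round 2: derive span(g,b) via R2 from span(g,j), span(j,b)
round 2: derive span(h,b) via R2 from span(h,j), span(j,b)
round 2: derive span(i,d) via R2 from span(i,b), span(b,d)
round 2: derive span(i,i) via R2 from span(i,b), span(b,i)
round 2: derive span(j,d) via R2 from span(j,b), span(b,d)
round 2: derive span(j,i) via R2 from span(j,b), span(b,i)
round 3: derive span(a,b) via R2 from span(a,f), span(f,b)
round 3: derive span(a,d) via R2 from span(a,j), span(j,d)
round 3: derive span(a,i) via R2 from span(a,j), span(j,i)
round 3: derive span(f,d) via R2 from span(f,b), span(b,d)
round 3: derive span(f,i) via R2 from span(f,b), span(b,i)
round 3: derive span(g,d) via R2 from span(g,b), span(b,d)
round 3: derive span(g,i) via R2 from span(g,b), span(b,i)
round 3: derive span(h,d) via R2 from span(h,b), span(b,d)
round 3: derive span(h,i) via R2 from span(h,b), span(b,i)

no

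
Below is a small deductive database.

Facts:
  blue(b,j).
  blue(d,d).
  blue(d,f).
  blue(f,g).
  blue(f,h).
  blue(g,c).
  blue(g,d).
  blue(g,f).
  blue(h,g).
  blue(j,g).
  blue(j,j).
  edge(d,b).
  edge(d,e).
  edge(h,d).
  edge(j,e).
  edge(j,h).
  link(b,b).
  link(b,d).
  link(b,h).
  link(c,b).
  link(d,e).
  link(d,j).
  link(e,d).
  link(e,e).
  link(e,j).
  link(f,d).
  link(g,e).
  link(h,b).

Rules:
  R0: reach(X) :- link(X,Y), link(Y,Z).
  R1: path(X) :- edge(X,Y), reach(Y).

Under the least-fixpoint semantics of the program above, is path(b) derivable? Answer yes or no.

round 1: derive reach(b) via R0 from link(b,b), link(b,b)
round 1: derive reach(c) via R0 from link(c,b), link(b,b)
round 1: derive reach(d) via R0 from link(d,e), link(e,d)
round 1: derive reach(e) via R0 from link(e,d), link(d,e)
round 1: derive reach(f) via R0 from link(f,d), link(d,e)
round 1: derive reach(g) via R0 from link(g,e), link(e,d)
round 1: derive reach(h) via R0 from link(h,b), link(b,b)
round 2: derive path(d) via R1 from edge(d,b), reach(b)
round 2: derive path(h) via R1 from edge(h,d), reach(d)
round 2: derive path(j) via R1 from edge(j,e), reach(e)

no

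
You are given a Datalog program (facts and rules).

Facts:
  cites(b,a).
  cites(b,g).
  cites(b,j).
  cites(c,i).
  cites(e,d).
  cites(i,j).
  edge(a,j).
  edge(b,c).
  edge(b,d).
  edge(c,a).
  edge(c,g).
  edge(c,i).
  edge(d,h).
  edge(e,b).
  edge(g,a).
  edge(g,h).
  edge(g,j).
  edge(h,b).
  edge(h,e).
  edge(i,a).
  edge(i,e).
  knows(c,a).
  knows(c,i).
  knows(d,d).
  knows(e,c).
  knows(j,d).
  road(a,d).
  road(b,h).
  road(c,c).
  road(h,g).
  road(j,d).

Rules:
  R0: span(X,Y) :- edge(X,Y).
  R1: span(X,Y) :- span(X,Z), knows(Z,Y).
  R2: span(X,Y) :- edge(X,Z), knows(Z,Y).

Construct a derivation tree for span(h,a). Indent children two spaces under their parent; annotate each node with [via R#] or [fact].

span(h,a)  [via R1]
  span(h,c)  [via R2]
    edge(h,e)  [fact]
    knows(e,c)  [fact]
  knows(c,a)  [fact]

round 1: derive span(a,j) via R0 from edge(a,j)
round 1: derive span(b,c) via R0 from edge(b,c)
round 1: derive span(b,d) via R0 from edge(b,d)
round 1: derive span(c,a) via R0 from edge(c,a)
round 1: derive span(c,g) via R0 from edge(c,g)
round 1: derive span(c,i) via R0 from edge(c,i)
round 1: derive span(d,h) via R0 from edge(d,h)
round 1: derive span(e,b) via R0 from edge(e,b)
round 1: derive span(g,a) via R0 from edge(g,a)
round 1: derive span(g,h) via R0 from edge(g,h)
round 1: derive span(g,j) via R0 from edge(g,j)
round 1: derive span(h,b) via R0 from edge(h,b)
round 1: derive span(h,e) via R0 from edge(h,e)
round 1: derive span(i,a) via R0 from edge(i,a)
round 1: derive span(i,e) via R0 from edge(i,e)
round 1: derive span(a,d) via R2 from edge(a,j), knows(j,d)
round 1: derive span(b,a) via R2 from edge(b,c), knows(c,a)
round 1: derive span(b,i) via R2 from edge(b,c), knows(c,i)
round 1: derive span(g,d) via R2 from edge(g,j), knows(j,d)
round 1: derive span(h,c) via R2 from edge(h,e), knows(e,c)
round 1: derive span(i,c) via R2 from edge(i,e), knows(e,c)
round 2: derive span(h,a) via R1 from span(h,c), knows(c,a)
round 2: derive span(h,i) via R1 from span(h,c), knows(c,i)
round 2: derive span(i,i) via R1 from span(i,c), knows(c,i)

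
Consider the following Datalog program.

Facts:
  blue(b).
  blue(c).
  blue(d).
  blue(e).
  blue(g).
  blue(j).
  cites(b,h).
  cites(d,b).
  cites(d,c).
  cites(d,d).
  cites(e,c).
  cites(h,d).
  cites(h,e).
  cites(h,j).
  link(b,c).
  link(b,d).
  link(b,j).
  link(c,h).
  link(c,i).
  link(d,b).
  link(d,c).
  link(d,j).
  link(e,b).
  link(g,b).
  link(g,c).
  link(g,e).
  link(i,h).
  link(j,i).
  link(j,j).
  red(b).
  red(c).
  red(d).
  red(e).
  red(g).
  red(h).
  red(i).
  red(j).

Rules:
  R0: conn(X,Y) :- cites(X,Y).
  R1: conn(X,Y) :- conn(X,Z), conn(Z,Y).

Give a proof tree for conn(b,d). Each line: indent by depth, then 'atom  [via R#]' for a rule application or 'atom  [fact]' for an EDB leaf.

conn(b,d)  [via R1]
  conn(b,h)  [via R0]
    cites(b,h)  [fact]
  conn(h,d)  [via R0]
    cites(h,d)  [fact]

round 1: derive conn(b,h) via R0 from cites(b,h)
round 1: derive conn(d,b) via R0 from cites(d,b)
round 1: derive conn(d,c) via R0 from cites(d,c)
round 1: derive conn(d,d) via R0 from cites(d,d)
round 1: derive conn(e,c) via R0 from cites(e,c)
round 1: derive conn(h,d) via R0 from cites(h,d)
round 1: derive conn(h,e) via R0 from cites(h,e)
round 1: derive conn(h,j) via R0 from cites(h,j)
round 2: derive conn(b,d) via R1 from conn(b,h), conn(h,d)
round 2: derive conn(b,e) via R1 from conn(b,h), conn(h,e)
round 2: derive conn(b,j) via R1 from conn(b,h), conn(h,j)
round 2: derive conn(d,h) via R1 from conn(d,b), conn(b,h)
round 2: derive conn(h,b) via R1 from conn(h,d), conn(d,b)
round 2: derive conn(h,c) via R1 from conn(h,d), conn(d,c)
round 3: derive conn(b,b) via R1 from conn(b,d), conn(d,b)
round 3: derive conn(b,c) via R1 from conn(b,d), conn(d,c)
round 3: derive conn(d,e) via R1 from conn(d,b), conn(b,e)
round 3: derive conn(d,j) via R1 from conn(d,b), conn(b,j)
round 3: derive conn(h,h) via R1 from conn(h,b), conn(b,h)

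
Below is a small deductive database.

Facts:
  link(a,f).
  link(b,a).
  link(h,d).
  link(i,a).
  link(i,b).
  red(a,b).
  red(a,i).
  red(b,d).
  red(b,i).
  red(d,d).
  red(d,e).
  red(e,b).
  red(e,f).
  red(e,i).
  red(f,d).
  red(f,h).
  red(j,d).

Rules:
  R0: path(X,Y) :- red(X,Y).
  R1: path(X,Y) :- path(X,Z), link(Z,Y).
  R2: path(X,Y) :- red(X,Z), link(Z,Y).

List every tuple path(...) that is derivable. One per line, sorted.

path(a,a)
path(a,b)
path(a,f)
path(a,i)
path(b,a)
path(b,b)
path(b,d)
path(b,f)
path(b,i)
path(d,d)
path(d,e)
path(e,a)
path(e,b)
path(e,f)
path(e,i)
path(f,d)
path(f,h)
path(j,d)

round 1: derive path(a,b) via R0 from red(a,b)
round 1: derive path(a,i) via R0 from red(a,i)
round 1: derive path(b,d) via R0 from red(b,d)
round 1: derive path(b,i) via R0 from red(b,i)
round 1: derive path(d,d) via R0 from red(d,d)
round 1: derive path(d,e) via R0 from red(d,e)
round 1: derive path(e,b) via R0 from red(e,b)
round 1: derive path(e,f) via R0 from red(e,f)
round 1: derive path(e,i) via R0 from red(e,i)
round 1: derive path(f,d) via R0 from red(f,d)
round 1: derive path(f,h) via R0 from red(f,h)
round 1: derive path(j,d) via R0 from red(j,d)
round 1: derive path(a,a) via R2 from red(a,b), link(b,a)
round 1: derive path(b,a) via R2 from red(b,i), link(i,a)
round 1: derive path(b,b) via R2 from red(b,i), link(i,b)
round 1: derive path(e,a) via R2 from red(e,b), link(b,a)
round 2: derive path(a,f) via R1 from path(a,a), link(a,f)
round 2: derive path(b,f) via R1 from path(b,a), link(a,f)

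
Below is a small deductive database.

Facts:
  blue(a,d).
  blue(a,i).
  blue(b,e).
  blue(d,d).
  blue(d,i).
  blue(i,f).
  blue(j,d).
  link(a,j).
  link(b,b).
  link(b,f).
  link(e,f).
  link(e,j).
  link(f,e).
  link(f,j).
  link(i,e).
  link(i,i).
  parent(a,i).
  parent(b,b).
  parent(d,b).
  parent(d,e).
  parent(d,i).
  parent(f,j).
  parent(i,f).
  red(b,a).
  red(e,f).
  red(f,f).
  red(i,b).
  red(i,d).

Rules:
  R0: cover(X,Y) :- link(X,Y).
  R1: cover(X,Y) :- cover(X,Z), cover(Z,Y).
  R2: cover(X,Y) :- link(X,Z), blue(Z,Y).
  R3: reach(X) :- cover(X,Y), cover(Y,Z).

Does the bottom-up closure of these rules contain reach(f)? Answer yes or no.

yes

round 1: derive cover(a,j) via R0 from link(a,j)
round 1: derive cover(b,b) via R0 from link(b,b)
round 1: derive cover(b,f) via R0 from link(b,f)
round 1: derive cover(e,f) via R0 from link(e,f)
round 1: derive cover(e,j) via R0 from link(e,j)
round 1: derive cover(f,e) via R0 from link(f,e)
round 1: derive cover(f,j) via R0 from link(f,j)
round 1: derive cover(i,e) via R0 from link(i,e)
round 1: derive cover(i,i) via R0 from link(i,i)
round 1: derive cover(a,d) via R2 from link(a,j), blue(j,d)
round 1: derive cover(b,e) via R2 from link(b,b), blue(b,e)
round 1: derive cover(e,d) via R2 from link(e,j), blue(j,d)
round 1: derive cover(f,d) via R2 from link(f,j), blue(j,d)
round 1: derive cover(i,f) via R2 from link(i,i), blue(i,f)
round 2: derive cover(b,d) via R1 from cover(b,e), cover(e,d)
round 2: derive cover(b,j) via R1 from cover(b,e), cover(e,j)
round 2: derive cover(e,e) via R1 from cover(e,f), cover(f,e)
round 2: derive cover(f,f) via R1 from cover(f,e), cover(e,f)
round 2: derive cover(i,d) via R1 from cover(i,e), cover(e,d)
round 2: derive cover(i,j) via R1 from cover(i,e), cover(e,j)
round 2: derive reach(b) via R3 from cover(b,b), cover(b,b)
round 2: derive reach(e) via R3 from cover(e,f), cover(f,d)
round 2: derive reach(f) via R3 from cover(f,e), cover(e,d)
round 2: derive reach(i) via R3 from cover(i,e), cover(e,d)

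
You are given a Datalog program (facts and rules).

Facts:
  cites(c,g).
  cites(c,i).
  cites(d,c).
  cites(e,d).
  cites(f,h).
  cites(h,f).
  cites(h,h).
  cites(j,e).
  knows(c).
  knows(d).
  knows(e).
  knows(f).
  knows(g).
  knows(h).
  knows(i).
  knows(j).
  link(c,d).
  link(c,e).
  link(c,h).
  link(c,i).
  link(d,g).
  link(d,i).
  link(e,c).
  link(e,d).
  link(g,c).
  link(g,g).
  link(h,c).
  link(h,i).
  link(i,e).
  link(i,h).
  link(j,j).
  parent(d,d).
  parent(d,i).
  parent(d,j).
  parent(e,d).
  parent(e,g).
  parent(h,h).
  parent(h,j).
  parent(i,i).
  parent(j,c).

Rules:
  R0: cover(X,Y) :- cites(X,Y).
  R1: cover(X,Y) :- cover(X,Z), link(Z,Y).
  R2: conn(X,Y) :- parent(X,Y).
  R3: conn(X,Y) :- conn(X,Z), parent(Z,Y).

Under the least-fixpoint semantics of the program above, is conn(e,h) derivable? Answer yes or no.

round 1: derive conn(d,d) via R2 from parent(d,d)
round 1: derive conn(d,i) via R2 from parent(d,i)
round 1: derive conn(d,j) via R2 from parent(d,j)
round 1: derive conn(e,d) via R2 from parent(e,d)
round 1: derive conn(e,g) via R2 from parent(e,g)
round 1: derive conn(h,h) via R2 from parent(h,h)
round 1: derive conn(h,j) via R2 from parent(h,j)
round 1: derive conn(i,i) via R2 from parent(i,i)
round 1: derive conn(j,c) via R2 from parent(j,c)
round 2: derive conn(d,c) via R3 from conn(d,j), parent(j,c)
round 2: derive conn(e,i) via R3 from conn(e,d), parent(d,i)
round 2: derive conn(e,j) via R3 from conn(e,d), parent(d,j)
round 2: derive conn(h,c) via R3 from conn(h,j), parent(j,c)
round 3: derive conn(e,c) via R3 from conn(e,j), parent(j,c)

no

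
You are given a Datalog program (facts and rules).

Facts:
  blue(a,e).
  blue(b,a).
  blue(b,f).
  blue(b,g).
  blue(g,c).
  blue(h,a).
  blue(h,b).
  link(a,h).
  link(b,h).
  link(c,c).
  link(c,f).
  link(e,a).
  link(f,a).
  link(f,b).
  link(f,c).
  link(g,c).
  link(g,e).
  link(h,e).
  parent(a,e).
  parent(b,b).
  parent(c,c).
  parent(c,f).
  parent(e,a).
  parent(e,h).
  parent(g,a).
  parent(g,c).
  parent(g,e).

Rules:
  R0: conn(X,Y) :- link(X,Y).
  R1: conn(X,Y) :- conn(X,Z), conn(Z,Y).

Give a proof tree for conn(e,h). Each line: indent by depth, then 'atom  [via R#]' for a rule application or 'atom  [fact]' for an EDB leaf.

conn(e,h)  [via R1]
  conn(e,a)  [via R0]
    link(e,a)  [fact]
  conn(a,h)  [via R0]
    link(a,h)  [fact]

round 1: derive conn(a,h) via R0 from link(a,h)
round 1: derive conn(b,h) via R0 from link(b,h)
round 1: derive conn(c,c) via R0 from link(c,c)
round 1: derive conn(c,f) via R0 from link(c,f)
round 1: derive conn(e,a) via R0 from link(e,a)
round 1: derive conn(f,a) via R0 from link(f,a)
round 1: derive conn(f,b) via R0 from link(f,b)
round 1: derive conn(f,c) via R0 from link(f,c)
round 1: derive conn(g,c) via R0 from link(g,c)
round 1: derive conn(g,e) via R0 from link(g,e)
round 1: derive conn(h,e) via R0 from link(h,e)
round 2: derive conn(a,e) via R1 from conn(a,h), conn(h,e)
round 2: derive conn(b,e) via R1 from conn(b,h), conn(h,e)
round 2: derive conn(c,a) via R1 from conn(c,f), conn(f,a)
round 2: derive conn(c,b) via R1 from conn(c,f), conn(f,b)
round 2: derive conn(e,h) via R1 from conn(e,a), conn(a,h)
round 2: derive conn(f,f) via R1 from conn(f,c), conn(c,f)
round 2: derive conn(f,h) via R1 from conn(f,a), conn(a,h)
round 2: derive conn(g,a) via R1 from conn(g,e), conn(e,a)
round 2: derive conn(g,f) via R1 from conn(g,c), conn(c,f)
round 2: derive conn(h,a) via R1 from conn(h,e), conn(e,a)
round 3: derive conn(a,a) via R1 from conn(a,e), conn(e,a)
round 3: derive conn(b,a) via R1 from conn(b,e), conn(e,a)
round 3: derive conn(c,e) via R1 from conn(c,a), conn(a,e)
round 3: derive conn(c,h) via R1 from conn(c,a), conn(a,h)
round 3: derive conn(e,e) via R1 from conn(e,a), conn(a,e)
round 3: derive conn(f,e) via R1 from conn(f,a), conn(a,e)
round 3: derive conn(g,b) via R1 from conn(g,c), conn(c,b)
round 3: derive conn(g,h) via R1 from conn(g,a), conn(a,h)
round 3: derive conn(h,h) via R1 from conn(h,a), conn(a,h)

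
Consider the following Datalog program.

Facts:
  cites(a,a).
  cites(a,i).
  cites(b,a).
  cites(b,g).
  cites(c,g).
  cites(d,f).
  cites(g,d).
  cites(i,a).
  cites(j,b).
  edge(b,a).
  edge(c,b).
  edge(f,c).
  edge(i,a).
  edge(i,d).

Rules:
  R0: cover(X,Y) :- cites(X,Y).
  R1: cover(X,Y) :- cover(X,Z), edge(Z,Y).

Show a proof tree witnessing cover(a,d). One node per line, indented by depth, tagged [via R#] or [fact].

cover(a,d)  [via R1]
  cover(a,i)  [via R0]
    cites(a,i)  [fact]
  edge(i,d)  [fact]

round 1: derive cover(a,a) via R0 from cites(a,a)
round 1: derive cover(a,i) via R0 from cites(a,i)
round 1: derive cover(b,a) via R0 from cites(b,a)
round 1: derive cover(b,g) via R0 from cites(b,g)
round 1: derive cover(c,g) via R0 from cites(c,g)
round 1: derive cover(d,f) via R0 from cites(d,f)
round 1: derive cover(g,d) via R0 from cites(g,d)
round 1: derive cover(i,a) via R0 from cites(i,a)
round 1: derive cover(j,b) via R0 from cites(j,b)
round 2: derive cover(a,d) via R1 from cover(a,i), edge(i,d)
round 2: derive cover(d,c) via R1 from cover(d,f), edge(f,c)
round 2: derive cover(j,a) via R1 from cover(j,b), edge(b,a)
round 3: derive cover(d,b) via R1 from cover(d,c), edge(c,b)
round 4: derive cover(d,a) via R1 from cover(d,b), edge(b,a)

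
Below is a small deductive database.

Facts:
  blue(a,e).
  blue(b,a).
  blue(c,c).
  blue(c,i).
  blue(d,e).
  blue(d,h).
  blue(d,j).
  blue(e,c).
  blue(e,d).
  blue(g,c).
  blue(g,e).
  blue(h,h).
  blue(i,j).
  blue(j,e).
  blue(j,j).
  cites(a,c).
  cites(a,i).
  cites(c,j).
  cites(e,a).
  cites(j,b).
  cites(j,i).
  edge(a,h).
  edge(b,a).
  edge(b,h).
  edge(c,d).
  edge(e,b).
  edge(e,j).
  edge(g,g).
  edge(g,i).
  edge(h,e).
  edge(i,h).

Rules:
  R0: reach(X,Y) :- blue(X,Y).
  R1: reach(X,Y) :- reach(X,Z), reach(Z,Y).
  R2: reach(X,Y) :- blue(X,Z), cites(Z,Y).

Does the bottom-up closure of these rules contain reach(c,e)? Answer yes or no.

round 1: derive reach(a,e) via R0 from blue(a,e)
round 1: derive reach(b,a) via R0 from blue(b,a)
round 1: derive reach(c,c) via R0 from blue(c,c)
round 1: derive reach(c,i) via R0 from blue(c,i)
round 1: derive reach(d,e) via R0 from blue(d,e)
round 1: derive reach(d,h) via R0 from blue(d,h)
round 1: derive reach(d,j) via R0 from blue(d,j)
round 1: derive reach(e,c) via R0 from blue(e,c)
round 1: derive reach(e,d) via R0 from blue(e,d)
round 1: derive reach(g,c) via R0 from blue(g,c)
round 1: derive reach(g,e) via R0 from blue(g,e)
round 1: derive reach(h,h) via R0 from blue(h,h)
round 1: derive reach(i,j) via R0 from blue(i,j)
round 1: derive reach(j,e) via R0 from blue(j,e)
round 1: derive reach(j,j) via R0 from blue(j,j)
round 1: derive reach(a,a) via R2 from blue(a,e), cites(e,a)
round 1: derive reach(b,c) via R2 from blue(b,a), cites(a,c)
round 1: derive reach(b,i) via R2 from blue(b,a), cites(a,i)
round 1: derive reach(c,j) via R2 from blue(c,c), cites(c,j)
round 1: derive reach(d,a) via R2 from blue(d,e), cites(e,a)
round 1: derive reach(d,b) via R2 from blue(d,j), cites(j,b)
round 1: derive reach(d,i) via R2 from blue(d,j), cites(j,i)
round 1: derive reach(e,j) via R2 from blue(e,c), cites(c,j)
round 1: derive reach(g,a) via R2 from blue(g,e), cites(e,a)
round 1: derive reach(g,j) via R2 from blue(g,c), cites(c,j)
round 1: derive reach(i,b) via R2 from blue(i,j), cites(j,b)
round 1: derive reach(i,i) via R2 from blue(i,j), cites(j,i)
round 1: derive reach(j,a) via R2 from blue(j,e), cites(e,a)
round 1: derive reach(j,b) via R2 from blue(j,j), cites(j,b)
round 1: derive reach(j,i) via R2 from blue(j,j), cites(j,i)
round 2: derive reach(a,c) via R1 from reach(a,e), reach(e,c)
round 2: derive reach(a,d) via R1 from reach(a,e), reach(e,d)
round 2: derive reach(a,j) via R1 from reach(a,e), reach(e,j)
round 2: derive reach(b,b) via R1 from reach(b,i), reach(i,b)
round 2: derive reach(b,e) via R1 from reach(b,a), reach(a,e)
round 2: derive reach(b,j) via R1 from reach(b,c), reach(c,j)
round 2: derive reach(c,a) via R1 from reach(c,j), reach(j,a)
round 2: derive reach(c,b) via R1 from reach(c,i), reach(i,b)
round 2: derive reach(c,e) via R1 from reach(c,j), reach(j,e)
round 2: derive reach(d,c) via R1 from reach(d,b), reach(b,c)
round 2: derive reach(d,d) via R1 from reach(d,e), reach(e,d)
round 2: derive reach(e,a) via R1 from reach(e,d), reach(d,a)
round 2: derive reach(e,b) via R1 from reach(e,d), reach(d,b)
round 2: derive reach(e,e) via R1 from reach(e,d), reach(d,e)
round 2: derive reach(e,h) via R1 from reach(e,d), reach(d,h)
round 2: derive reach(e,i) via R1 from reach(e,c), reach(c,i)
round 2: derive reach(g,b) via R1 from reach(g,j), reach(j,b)
round 2: derive reach(g,d) via R1 from reach(g,e), reach(e,d)
round 2: derive reach(g,i) via R1 from reach(g,c), reach(c,i)
round 2: derive reach(i,a) via R1 from reach(i,b), reach(b,a)
round 2: derive reach(i,c) via R1 from reach(i,b), reach(b,c)
round 2: derive reach(i,e) via R1 from reach(i,j), reach(j,e)
round 2: derive reach(j,c) via R1 from reach(j,b), reach(b,c)
round 2: derive reach(j,d) via R1 from reach(j,e), reach(e,d)
round 3: derive reach(a,b) via R1 from reach(a,c), reach(c,b)
round 3: derive reach(a,h) via R1 from reach(a,d), reach(d,h)
round 3: derive reach(a,i) via R1 from reach(a,c), reach(c,i)
round 3: derive reach(b,d) via R1 from reach(b,a), reach(a,d)
round 3: derive reach(b,h) via R1 from reach(b,e), reach(e,h)
round 3: derive reach(c,d) via R1 from reach(c,a), reach(a,d)
round 3: derive reach(c,h) via R1 from reach(c,e), reach(e,h)
round 3: derive reach(g,h) via R1 from reach(g,d), reach(d,h)
round 3: derive reach(i,d) via R1 from reach(i,a), reach(a,d)
round 3: derive reach(i,h) via R1 from reach(i,e), reach(e,h)
round 3: derive reach(j,h) via R1 from reach(j,d), reach(d,h)

yes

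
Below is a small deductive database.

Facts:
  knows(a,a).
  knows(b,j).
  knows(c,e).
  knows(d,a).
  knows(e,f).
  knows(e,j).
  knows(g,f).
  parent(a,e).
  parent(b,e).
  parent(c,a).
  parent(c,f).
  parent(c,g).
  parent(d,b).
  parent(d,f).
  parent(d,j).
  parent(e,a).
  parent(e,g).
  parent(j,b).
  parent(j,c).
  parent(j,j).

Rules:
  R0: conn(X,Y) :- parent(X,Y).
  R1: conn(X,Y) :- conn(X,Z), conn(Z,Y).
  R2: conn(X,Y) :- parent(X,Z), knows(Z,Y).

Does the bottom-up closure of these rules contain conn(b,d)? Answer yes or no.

round 1: derive conn(a,e) via R0 from parent(a,e)
round 1: derive conn(b,e) via R0 from parent(b,e)
round 1: derive conn(c,a) via R0 from parent(c,a)
round 1: derive conn(c,f) via R0 from parent(c,f)
round 1: derive conn(c,g) via R0 from parent(c,g)
round 1: derive conn(d,b) via R0 from parent(d,b)
round 1: derive conn(d,f) via R0 from parent(d,f)
round 1: derive conn(d,j) via R0 from parent(d,j)
round 1: derive conn(e,a) via R0 from parent(e,a)
round 1: derive conn(e,g) via R0 from parent(e,g)
round 1: derive conn(j,b) via R0 from parent(j,b)
round 1: derive conn(j,c) via R0 from parent(j,c)
round 1: derive conn(j,j) via R0 from parent(j,j)
round 1: derive conn(a,f) via R2 from parent(a,e), knows(e,f)
round 1: derive conn(a,j) via R2 from parent(a,e), knows(e,j)
round 1: derive conn(b,f) via R2 from parent(b,e), knows(e,f)
round 1: derive conn(b,j) via R2 from parent(b,e), knows(e,j)
round 1: derive conn(e,f) via R2 from parent(e,g), knows(g,f)
round 1: derive conn(j,e) via R2 from parent(j,c), knows(c,e)
round 2: derive conn(a,a) via R1 from conn(a,e), conn(e,a)
round 2: derive conn(a,b) via R1 from conn(a,j), conn(j,b)
round 2: derive conn(a,c) via R1 from conn(a,j), conn(j,c)
round 2: derive conn(a,g) via R1 from conn(a,e), conn(e,g)
round 2: derive conn(b,a) via R1 from conn(b,e), conn(e,a)
round 2: derive conn(b,b) via R1 from conn(b,j), conn(j,b)
round 2: derive conn(b,c) via R1 from conn(b,j), conn(j,c)
round 2: derive conn(b,g) via R1 from conn(b,e), conn(e,g)
round 2: derive conn(c,e) via R1 from conn(c,a), conn(a,e)
round 2: derive conn(c,j) via R1 from conn(c,a), conn(a,j)
round 2: derive conn(d,c) via R1 from conn(d,j), conn(j,c)
round 2: derive conn(d,e) via R1 from conn(d,b), conn(b,e)
round 2: derive conn(e,e) via R1 from conn(e,a), conn(a,e)
round 2: derive conn(e,j) via R1 from conn(e,a), conn(a,j)
round 2: derive conn(j,a) via R1 from conn(j,c), conn(c,a)
round 2: derive conn(j,f) via R1 from conn(j,b), conn(b,f)
round 2: derive conn(j,g) via R1 from conn(j,c), conn(c,g)
round 3: derive conn(c,b) via R1 from conn(c,a), conn(a,b)
round 3: derive conn(c,c) via R1 from conn(c,a), conn(a,c)
round 3: derive conn(d,a) via R1 from conn(d,b), conn(b,a)
round 3: derive conn(d,g) via R1 from conn(d,b), conn(b,g)
round 3: derive conn(e,b) via R1 from conn(e,a), conn(a,b)
round 3: derive conn(e,c) via R1 from conn(e,a), conn(a,c)

no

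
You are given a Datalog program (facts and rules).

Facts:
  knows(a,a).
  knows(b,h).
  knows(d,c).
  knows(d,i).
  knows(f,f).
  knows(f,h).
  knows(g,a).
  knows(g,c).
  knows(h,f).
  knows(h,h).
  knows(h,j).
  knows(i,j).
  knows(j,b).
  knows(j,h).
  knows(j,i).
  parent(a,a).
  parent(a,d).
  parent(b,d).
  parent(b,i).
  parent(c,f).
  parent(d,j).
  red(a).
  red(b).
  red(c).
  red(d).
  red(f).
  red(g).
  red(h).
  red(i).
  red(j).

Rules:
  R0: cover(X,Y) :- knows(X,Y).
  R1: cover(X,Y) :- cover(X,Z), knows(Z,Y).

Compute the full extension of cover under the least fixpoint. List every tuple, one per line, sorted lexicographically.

round 1: derive cover(a,a) via R0 from knows(a,a)
round 1: derive cover(b,h) via R0 from knows(b,h)
round 1: derive cover(d,c) via R0 from knows(d,c)
round 1: derive cover(d,i) via R0 from knows(d,i)
round 1: derive cover(f,f) via R0 from knows(f,f)
round 1: derive cover(f,h) via R0 from knows(f,h)
round 1: derive cover(g,a) via R0 from knows(g,a)
round 1: derive cover(g,c) via R0 from knows(g,c)
round 1: derive cover(h,f) via R0 from knows(h,f)
round 1: derive cover(h,h) via R0 from knows(h,h)
round 1: derive cover(h,j) via R0 from knows(h,j)
round 1: derive cover(i,j) via R0 from knows(i,j)
round 1: derive cover(j,b) via R0 from knows(j,b)
round 1: derive cover(j,h) via R0 from knows(j,h)
round 1: derive cover(j,i) via R0 from knows(j,i)
round 2: derive cover(b,f) via R1 from cover(b,h), knows(h,f)
round 2: derive cover(b,j) via R1 from cover(b,h), knows(h,j)
round 2: derive cover(d,j) via R1 from cover(d,i), knows(i,j)
round 2: derive cover(f,j) via R1 from cover(f,h), knows(h,j)
round 2: derive cover(h,b) via R1 from cover(h,j), knows(j,b)
round 2: derive cover(h,i) via R1 from cover(h,j), knows(j,i)
round 2: derive cover(i,b) via R1 from cover(i,j), knows(j,b)
round 2: derive cover(i,h) via R1 from cover(i,j), knows(j,h)
round 2: derive cover(i,i) via R1 from cover(i,j), knows(j,i)
round 2: derive cover(j,f) via R1 from cover(j,h), knows(h,f)
round 2: derive cover(j,j) via R1 from cover(j,h), knows(h,j)
round 3: derive cover(b,b) via R1 from cover(b,j), knows(j,b)
round 3: derive cover(b,i) via R1 from cover(b,j), knows(j,i)
round 3: derive cover(d,b) via R1 from cover(d,j), knows(j,b)
round 3: derive cover(d,h) via R1 from cover(d,j), knows(j,h)
round 3: derive cover(f,b) via R1 from cover(f,j), knows(j,b)
round 3: derive cover(f,i) via R1 from cover(f,j), knows(j,i)
round 3: derive cover(i,f) via R1 from cover(i,h), knows(h,f)
round 4: derive cover(d,f) via R1 from cover(d,h), knows(h,f)

cover(a,a)
cover(b,b)
cover(b,f)
cover(b,h)
cover(b,i)
cover(b,j)
cover(d,b)
cover(d,c)
cover(d,f)
cover(d,h)
cover(d,i)
cover(d,j)
cover(f,b)
cover(f,f)
cover(f,h)
cover(f,i)
cover(f,j)
cover(g,a)
cover(g,c)
cover(h,b)
cover(h,f)
cover(h,h)
cover(h,i)
cover(h,j)
cover(i,b)
cover(i,f)
cover(i,h)
cover(i,i)
cover(i,j)
cover(j,b)
cover(j,f)
cover(j,h)
cover(j,i)
cover(j,j)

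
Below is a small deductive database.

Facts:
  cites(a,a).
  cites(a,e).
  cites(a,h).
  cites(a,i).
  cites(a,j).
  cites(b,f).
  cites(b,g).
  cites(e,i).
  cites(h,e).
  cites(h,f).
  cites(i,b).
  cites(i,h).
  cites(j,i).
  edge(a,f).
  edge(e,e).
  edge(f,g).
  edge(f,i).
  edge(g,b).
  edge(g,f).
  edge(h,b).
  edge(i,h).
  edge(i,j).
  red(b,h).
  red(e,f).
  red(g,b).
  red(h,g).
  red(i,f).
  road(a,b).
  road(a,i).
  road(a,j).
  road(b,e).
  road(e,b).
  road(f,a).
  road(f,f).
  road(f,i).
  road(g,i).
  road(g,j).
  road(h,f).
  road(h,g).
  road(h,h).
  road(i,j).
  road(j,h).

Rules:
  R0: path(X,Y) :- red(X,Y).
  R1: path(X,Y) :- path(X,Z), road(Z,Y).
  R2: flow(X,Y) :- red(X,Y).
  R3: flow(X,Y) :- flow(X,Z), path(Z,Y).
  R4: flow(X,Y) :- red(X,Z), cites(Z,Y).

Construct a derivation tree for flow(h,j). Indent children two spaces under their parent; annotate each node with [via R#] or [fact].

round 1: derive path(b,h) via R0 from red(b,h)
round 1: derive path(e,f) via R0 from red(e,f)
round 1: derive path(g,b) via R0 from red(g,b)
round 1: derive path(h,g) via R0 from red(h,g)
round 1: derive path(i,f) via R0 from red(i,f)
round 1: derive flow(b,h) via R2 from red(b,h)
round 1: derive flow(e,f) via R2 from red(e,f)
round 1: derive flow(g,b) via R2 from red(g,b)
round 1: derive flow(h,g) via R2 from red(h,g)
round 1: derive flow(i,f) via R2 from red(i,f)
round 1: derive flow(b,e) via R4 from red(b,h), cites(h,e)
round 1: derive flow(b,f) via R4 from red(b,h), cites(h,f)
round 1: derive flow(g,f) via R4 from red(g,b), cites(b,f)
round 1: derive flow(g,g) via R4 from red(g,b), cites(b,g)
round 2: derive path(b,f) via R1 from path(b,h), road(h,f)
round 2: derive path(b,g) via R1 from path(b,h), road(h,g)
round 2: derive path(e,a) via R1 from path(e,f), road(f,a)
round 2: derive path(e,i) via R1 from path(e,f), road(f,i)
round 2: derive path(g,e) via R1 from path(g,b), road(b,e)
round 2: derive path(h,i) via R1 from path(h,g), road(g,i)
round 2: derive path(h,j) via R1 from path(h,g), road(g,j)
round 2: derive path(i,a) via R1 from path(i,f), road(f,a)
round 2: derive path(i,i) via R1 from path(i,f), road(f,i)
round 2: derive flow(b,g) via R3 from flow(b,h), path(h,g)
round 2: derive flow(g,h) via R3 from flow(g,b), path(b,h)
round 2: derive flow(h,b) via R3 from flow(h,g), path(g,b)
round 3: derive path(b,a) via R1 from path(b,f), road(f,a)
round 3: derive path(b,i) via R1 from path(b,f), road(f,i)
round 3: derive path(b,j) via R1 from path(b,g), road(g,j)
round 3: derive path(e,b) via R1 from path(e,a), road(a,b)
round 3: derive path(e,j) via R1 from path(e,a), road(a,j)
round 3: derive path(h,h) via R1 from path(h,j), road(j,h)
round 3: derive path(i,b) via R1 from path(i,a), road(a,b)
round 3: derive path(i,j) via R1 from path(i,a), road(a,j)
round 3: derive flow(b,a) via R3 from flow(b,e), path(e,a)
round 3: derive flow(b,b) via R3 from flow(b,g), path(g,b)
round 3: derive flow(b,i) via R3 from flow(b,e), path(e,i)
round 3: derive flow(b,j) via R3 from flow(b,h), path(h,j)
round 3: derive flow(g,e) via R3 from flow(g,g), path(g,e)
round 3: derive flow(g,i) via R3 from flow(g,h), path(h,i)
round 3: derive flow(g,j) via R3 from flow(g,h), path(h,j)
round 3: derive flow(h,e) via R3 from flow(h,g), path(g,e)
round 3: derive flow(h,f) via R3 from flow(h,b), path(b,f)
round 3: derive flow(h,h) via R3 from flow(h,b), path(b,h)
round 4: derive path(b,b) via R1 from path(b,a), road(a,b)
round 4: derive path(e,e) via R1 from path(e,b), road(b,e)
round 4: derive path(e,h) via R1 from path(e,j), road(j,h)
round 4: derive path(h,f) via R1 from path(h,h), road(h,f)
round 4: derive path(i,e) via R1 from path(i,b), road(b,e)
round 4: derive path(i,h) via R1 from path(i,j), road(j,h)
round 4: derive flow(g,a) via R3 from flow(g,b), path(b,a)
round 4: derive flow(h,a) via R3 from flow(h,b), path(b,a)
round 4: derive flow(h,i) via R3 from flow(h,b), path(b,i)
round 4: derive flow(h,j) via R3 from flow(h,b), path(b,j)
round 5: derive path(b,e) via R1 from path(b,b), road(b,e)
round 5: derive path(e,g) via R1 from path(e,h), road(h,g)
round 5: derive path(h,a) via R1 from path(h,f), road(f,a)
round 5: derive path(i,g) via R1 from path(i,h), road(h,g)
round 6: derive path(h,b) via R1 from path(h,a), road(a,b)
round 7: derive path(h,e) via R1 from path(h,b), road(b,e)

flow(h,j)  [via R3]
  flow(h,b)  [via R3]
    flow(h,g)  [via R2]
      red(h,g)  [fact]
    path(g,b)  [via R0]
      red(g,b)  [fact]
  path(b,j)  [via R1]
    path(b,g)  [via R1]
      path(b,h)  [via R0]
        red(b,h)  [fact]
      road(h,g)  [fact]
    road(g,j)  [fact]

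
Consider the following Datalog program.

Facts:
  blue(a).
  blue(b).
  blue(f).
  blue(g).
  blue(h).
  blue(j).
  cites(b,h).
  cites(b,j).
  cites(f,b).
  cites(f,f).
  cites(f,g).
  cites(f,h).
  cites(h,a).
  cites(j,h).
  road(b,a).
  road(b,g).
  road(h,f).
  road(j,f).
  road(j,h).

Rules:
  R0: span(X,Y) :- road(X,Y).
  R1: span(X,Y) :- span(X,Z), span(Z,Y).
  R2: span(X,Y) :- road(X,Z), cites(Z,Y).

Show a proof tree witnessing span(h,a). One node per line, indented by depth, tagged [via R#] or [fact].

round 1: derive span(b,a) via R0 from road(b,a)
round 1: derive span(b,g) via R0 from road(b,g)
round 1: derive span(h,f) via R0 from road(h,f)
round 1: derive span(j,f) via R0 from road(j,f)
round 1: derive span(j,h) via R0 from road(j,h)
round 1: derive span(h,b) via R2 from road(h,f), cites(f,b)
round 1: derive span(h,g) via R2 from road(h,f), cites(f,g)
round 1: derive span(h,h) via R2 from road(h,f), cites(f,h)
round 1: derive span(j,a) via R2 from road(j,h), cites(h,a)
round 1: derive span(j,b) via R2 from road(j,f), cites(f,b)
round 1: derive span(j,g) via R2 from road(j,f), cites(f,g)
round 2: derive span(h,a) via R1 from span(h,b), span(b,a)

span(h,a)  [via R1]
  span(h,b)  [via R2]
    road(h,f)  [fact]
    cites(f,b)  [fact]
  span(b,a)  [via R0]
    road(b,a)  [fact]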